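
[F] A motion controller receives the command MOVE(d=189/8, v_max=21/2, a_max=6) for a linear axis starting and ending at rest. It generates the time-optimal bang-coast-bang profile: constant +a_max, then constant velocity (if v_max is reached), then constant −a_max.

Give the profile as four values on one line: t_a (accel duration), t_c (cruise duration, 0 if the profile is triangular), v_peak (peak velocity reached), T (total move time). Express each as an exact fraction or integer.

t_a=7/4 t_c=1/2 v_peak=21/2 T=4

(v_max)²/a_max = (21/2)²/6 = 147/8
189/8 ≥ 147/8 ⇒ cruise phase
t_a = (21/2)/6 = 7/4; v_peak = 21/2
d_cruise = 189/8 − 147/8 = 21/4; t_c = (21/4)/(21/2) = 1/2
T = 2·7/4 + 1/2 = 4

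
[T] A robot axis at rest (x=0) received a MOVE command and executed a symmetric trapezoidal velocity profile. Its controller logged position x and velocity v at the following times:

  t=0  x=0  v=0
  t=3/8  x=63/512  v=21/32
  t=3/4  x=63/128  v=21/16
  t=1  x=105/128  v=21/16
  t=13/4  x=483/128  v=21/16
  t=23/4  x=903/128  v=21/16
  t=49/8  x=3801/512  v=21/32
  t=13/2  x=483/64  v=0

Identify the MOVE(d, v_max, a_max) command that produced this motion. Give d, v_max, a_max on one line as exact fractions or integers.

d=483/64 v_max=21/16 a_max=7/4

final state: t=13/2, x=483/64, v=0 → d = 483/64
a_max = (21/32−0)/(3/8−0) = 7/4
max v = 21/16 over t∈[3/4,23/4] → v_max = 21/16
check: 21/16·(3/4+5) = 483/64 ✓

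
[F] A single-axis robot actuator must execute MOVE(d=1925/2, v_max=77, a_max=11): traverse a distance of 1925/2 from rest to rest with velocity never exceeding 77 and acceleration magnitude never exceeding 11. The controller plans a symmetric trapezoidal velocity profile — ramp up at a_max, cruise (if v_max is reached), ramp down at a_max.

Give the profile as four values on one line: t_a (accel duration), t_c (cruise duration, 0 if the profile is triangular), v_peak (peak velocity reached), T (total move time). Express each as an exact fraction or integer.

t_a=7 t_c=11/2 v_peak=77 T=39/2

vₘ²/aₘ = 77²/11 = 539
1925/2 ≥ 539 so v_max reached
t_a = 77/11 = 7; v_peak = 77
d_cruise = 1925/2 − 539 = 847/2; t_c = (847/2)/77 = 11/2
T = 2·7 + 11/2 = 39/2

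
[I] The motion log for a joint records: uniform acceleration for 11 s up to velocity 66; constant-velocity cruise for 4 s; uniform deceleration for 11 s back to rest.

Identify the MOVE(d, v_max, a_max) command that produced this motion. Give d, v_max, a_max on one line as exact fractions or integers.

d=990 v_max=66 a_max=6

a_max = 66/11 = 6
d_a = ½·66·11 = 363; d_c = 66·4 = 264
d = 2·363 + 264 = 990
t_c = 4 > 0 ⇒ limit active, v_max = 66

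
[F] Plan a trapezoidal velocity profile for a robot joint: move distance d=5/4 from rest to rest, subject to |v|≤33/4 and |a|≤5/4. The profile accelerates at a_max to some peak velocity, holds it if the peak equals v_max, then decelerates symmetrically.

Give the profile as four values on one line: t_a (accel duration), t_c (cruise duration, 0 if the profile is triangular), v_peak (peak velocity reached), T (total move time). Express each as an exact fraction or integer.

(v_max)²/a_max = (33/4)²/(5/4) = 1089/20
5/4 < 1089/20 → triangular
v_peak = √(5/4·5/4) = √(25/16) = 5/4
t_a = (5/4)/(5/4) = 1; t_c = 0
T = 2·1 = 2

t_a=1 t_c=0 v_peak=5/4 T=2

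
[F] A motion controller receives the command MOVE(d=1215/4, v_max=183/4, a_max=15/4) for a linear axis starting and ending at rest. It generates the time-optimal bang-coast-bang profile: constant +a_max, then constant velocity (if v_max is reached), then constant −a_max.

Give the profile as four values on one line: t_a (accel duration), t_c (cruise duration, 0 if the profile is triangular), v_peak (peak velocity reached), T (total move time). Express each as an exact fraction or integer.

t_a=9 t_c=0 v_peak=135/4 T=18

(v_max)²/a_max = (183/4)²/(15/4) = 11163/20
1215/4 < 11163/20 so t_c = 0
v_peak = √(1215/4·15/4) = √(18225/16) = 135/4
t_a = (135/4)/(15/4) = 9; t_c = 0
T = 2·9 = 18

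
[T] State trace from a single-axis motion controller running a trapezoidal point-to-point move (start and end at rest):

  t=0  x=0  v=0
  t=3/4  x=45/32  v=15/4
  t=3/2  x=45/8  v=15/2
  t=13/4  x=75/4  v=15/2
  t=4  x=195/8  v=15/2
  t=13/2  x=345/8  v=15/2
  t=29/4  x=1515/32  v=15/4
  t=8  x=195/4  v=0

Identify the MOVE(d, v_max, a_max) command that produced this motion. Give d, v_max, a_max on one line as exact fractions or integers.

final state: t=8, x=195/4, v=0 → d = 195/4
a_max = (15/4−0)/(3/4−0) = 5
max v = 15/2 over t∈[3/2,13/2] → v_max = 15/2
check: 15/2·(3/2+5) = 195/4 ✓

d=195/4 v_max=15/2 a_max=5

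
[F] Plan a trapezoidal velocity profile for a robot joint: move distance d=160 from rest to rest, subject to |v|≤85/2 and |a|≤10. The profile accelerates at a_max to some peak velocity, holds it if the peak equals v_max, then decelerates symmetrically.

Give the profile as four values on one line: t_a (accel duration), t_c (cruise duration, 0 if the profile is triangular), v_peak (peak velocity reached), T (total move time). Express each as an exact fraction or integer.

t_a=4 t_c=0 v_peak=40 T=8

v_max²/a_max = (85/2)²/10 = 1445/8
160 < 1445/8 → triangular
v_peak = √(160·10) = √1600 = 40
t_a = 40/10 = 4; t_c = 0
T = 2·4 = 8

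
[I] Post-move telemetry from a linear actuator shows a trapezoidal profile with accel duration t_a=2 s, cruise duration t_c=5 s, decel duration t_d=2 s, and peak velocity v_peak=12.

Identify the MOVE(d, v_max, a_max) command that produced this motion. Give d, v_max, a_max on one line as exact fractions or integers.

d=84 v_max=12 a_max=6

a_max = 12/2 = 6
d_a = ½·12·2 = 12; d_c = 12·5 = 60
d = 2·12 + 60 = 84
t_c = 5 > 0 ⇒ limit active, v_max = 12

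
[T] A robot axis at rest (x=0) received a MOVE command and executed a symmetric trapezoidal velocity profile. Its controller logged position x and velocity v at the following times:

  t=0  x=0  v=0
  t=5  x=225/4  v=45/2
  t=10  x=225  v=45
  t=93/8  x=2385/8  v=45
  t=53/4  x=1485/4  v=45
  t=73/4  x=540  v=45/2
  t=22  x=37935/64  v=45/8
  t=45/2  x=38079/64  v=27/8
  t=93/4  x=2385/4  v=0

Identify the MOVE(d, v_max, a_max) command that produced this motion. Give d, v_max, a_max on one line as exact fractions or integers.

d=2385/4 v_max=45 a_max=9/2

final state: t=93/4, x=2385/4, v=0 → d = 2385/4
a_max = (45/2−0)/(5−0) = 9/2
max v = 45 over t∈[10,53/4] → v_max = 45
check: 45·(10+13/4) = 2385/4 ✓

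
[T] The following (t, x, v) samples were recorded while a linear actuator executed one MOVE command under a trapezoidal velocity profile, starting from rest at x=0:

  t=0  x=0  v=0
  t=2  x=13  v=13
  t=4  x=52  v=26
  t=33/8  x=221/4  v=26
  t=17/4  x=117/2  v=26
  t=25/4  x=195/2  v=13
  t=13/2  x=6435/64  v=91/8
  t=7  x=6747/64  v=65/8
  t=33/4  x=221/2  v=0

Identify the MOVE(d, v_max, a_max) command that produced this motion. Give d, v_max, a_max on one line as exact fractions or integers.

d=221/2 v_max=26 a_max=13/2

final state: t=33/4, x=221/2, v=0 → d = 221/2
a_max = (13−0)/(2−0) = 13/2
max v = 26 over t∈[4,17/4] → v_max = 26
check: 26·(4+1/4) = 221/2 ✓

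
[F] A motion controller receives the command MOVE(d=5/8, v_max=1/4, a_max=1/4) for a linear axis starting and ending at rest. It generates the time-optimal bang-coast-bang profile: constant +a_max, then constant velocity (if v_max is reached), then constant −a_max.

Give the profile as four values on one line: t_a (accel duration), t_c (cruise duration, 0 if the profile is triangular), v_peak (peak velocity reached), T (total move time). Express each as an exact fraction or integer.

vₘ²/aₘ = (1/4)²/(1/4) = 1/4
5/8 ≥ 1/4 ⇒ cruise phase
t_a = (1/4)/(1/4) = 1; v_peak = 1/4
d_cruise = 5/8 − 1/4 = 3/8; t_c = (3/8)/(1/4) = 3/2
T = 2·1 + 3/2 = 7/2

t_a=1 t_c=3/2 v_peak=1/4 T=7/2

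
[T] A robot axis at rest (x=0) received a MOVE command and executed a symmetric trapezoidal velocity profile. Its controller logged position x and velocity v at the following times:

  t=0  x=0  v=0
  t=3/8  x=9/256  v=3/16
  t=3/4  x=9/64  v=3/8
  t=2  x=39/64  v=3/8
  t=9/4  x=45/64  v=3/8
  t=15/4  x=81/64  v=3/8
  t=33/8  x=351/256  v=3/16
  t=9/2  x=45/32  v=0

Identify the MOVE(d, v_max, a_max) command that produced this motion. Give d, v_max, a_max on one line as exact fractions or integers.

final state: t=9/2, x=45/32, v=0 → d = 45/32
a_max = (3/16−0)/(3/8−0) = 1/2
max v = 3/8 over t∈[3/4,15/4] → v_max = 3/8
check: 3/8·(3/4+3) = 45/32 ✓

d=45/32 v_max=3/8 a_max=1/2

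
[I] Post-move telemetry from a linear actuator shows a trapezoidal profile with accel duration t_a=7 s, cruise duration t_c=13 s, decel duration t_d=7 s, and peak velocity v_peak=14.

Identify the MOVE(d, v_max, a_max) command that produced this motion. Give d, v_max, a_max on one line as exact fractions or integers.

a_max = 14/7 = 2
d_a = ½·14·7 = 49; d_c = 14·13 = 182
d = 2·49 + 182 = 280
t_c = 13 > 0 so v_max = 14

d=280 v_max=14 a_max=2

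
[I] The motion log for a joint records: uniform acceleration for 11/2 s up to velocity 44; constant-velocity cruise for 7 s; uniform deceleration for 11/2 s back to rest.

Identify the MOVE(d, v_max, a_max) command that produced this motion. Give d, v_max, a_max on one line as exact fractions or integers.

d=550 v_max=44 a_max=8

a_max = 44/(11/2) = 8
d_a = ½·44·11/2 = 121; d_c = 44·7 = 308
d = 2·121 + 308 = 550
t_c = 7 > 0 ⇒ limit active, v_max = 44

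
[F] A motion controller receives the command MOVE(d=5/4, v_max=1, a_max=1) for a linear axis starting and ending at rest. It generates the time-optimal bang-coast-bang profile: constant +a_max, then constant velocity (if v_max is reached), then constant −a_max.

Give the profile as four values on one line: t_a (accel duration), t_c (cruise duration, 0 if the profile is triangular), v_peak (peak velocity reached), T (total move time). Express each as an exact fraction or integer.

(v_max)²/a_max = 1²/1 = 1
5/4 ≥ 1 so v_max reached
t_a = 1/1 = 1; v_peak = 1
d_cruise = 5/4 − 1 = 1/4; t_c = (1/4)/1 = 1/4
T = 2·1 + 1/4 = 9/4

t_a=1 t_c=1/4 v_peak=1 T=9/4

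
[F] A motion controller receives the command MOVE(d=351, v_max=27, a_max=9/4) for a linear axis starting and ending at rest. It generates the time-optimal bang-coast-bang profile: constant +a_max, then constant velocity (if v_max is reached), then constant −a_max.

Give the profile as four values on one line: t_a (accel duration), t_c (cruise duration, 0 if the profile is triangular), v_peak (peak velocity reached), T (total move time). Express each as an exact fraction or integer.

vₘ²/aₘ = 27²/(9/4) = 324
351 ≥ 324 → trapezoidal
t_a = 27/(9/4) = 12; v_peak = 27
d_cruise = 351 − 324 = 27; t_c = 27/27 = 1
T = 2·12 + 1 = 25

t_a=12 t_c=1 v_peak=27 T=25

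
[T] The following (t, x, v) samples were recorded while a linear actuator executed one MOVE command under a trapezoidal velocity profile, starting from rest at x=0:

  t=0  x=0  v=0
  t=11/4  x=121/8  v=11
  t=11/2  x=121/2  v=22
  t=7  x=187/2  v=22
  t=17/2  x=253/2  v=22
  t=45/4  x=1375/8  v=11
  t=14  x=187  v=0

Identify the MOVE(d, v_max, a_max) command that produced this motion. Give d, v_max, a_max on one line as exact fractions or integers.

d=187 v_max=22 a_max=4

final state: t=14, x=187, v=0 → d = 187
a_max = (11−0)/(11/4−0) = 4
max v = 22 over t∈[11/2,17/2] → v_max = 22
check: 22·(11/2+3) = 187 ✓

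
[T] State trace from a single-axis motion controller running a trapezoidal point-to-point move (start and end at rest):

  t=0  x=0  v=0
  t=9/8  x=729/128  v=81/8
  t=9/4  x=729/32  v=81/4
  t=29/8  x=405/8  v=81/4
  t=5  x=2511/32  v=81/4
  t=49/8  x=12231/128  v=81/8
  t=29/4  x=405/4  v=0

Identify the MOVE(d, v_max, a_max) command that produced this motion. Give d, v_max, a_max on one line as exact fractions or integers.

d=405/4 v_max=81/4 a_max=9

final state: t=29/4, x=405/4, v=0 → d = 405/4
a_max = (81/8−0)/(9/8−0) = 9
max v = 81/4 over t∈[9/4,5] → v_max = 81/4
check: 81/4·(9/4+11/4) = 405/4 ✓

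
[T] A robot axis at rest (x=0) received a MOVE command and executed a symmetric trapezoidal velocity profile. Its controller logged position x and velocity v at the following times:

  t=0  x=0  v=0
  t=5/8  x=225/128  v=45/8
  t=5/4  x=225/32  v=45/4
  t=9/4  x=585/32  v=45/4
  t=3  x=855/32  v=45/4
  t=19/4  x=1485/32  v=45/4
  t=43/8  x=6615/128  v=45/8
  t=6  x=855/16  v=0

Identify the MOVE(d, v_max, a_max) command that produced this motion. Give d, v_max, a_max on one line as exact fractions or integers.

final state: t=6, x=855/16, v=0 → d = 855/16
a_max = (45/8−0)/(5/8−0) = 9
max v = 45/4 over t∈[5/4,19/4] → v_max = 45/4
check: 45/4·(5/4+7/2) = 855/16 ✓

d=855/16 v_max=45/4 a_max=9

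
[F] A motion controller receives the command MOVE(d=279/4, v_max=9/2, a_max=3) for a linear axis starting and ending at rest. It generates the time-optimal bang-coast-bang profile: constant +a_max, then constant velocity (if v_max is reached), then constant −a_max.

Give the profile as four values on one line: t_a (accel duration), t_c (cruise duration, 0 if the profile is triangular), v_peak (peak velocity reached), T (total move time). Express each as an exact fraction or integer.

vₘ²/aₘ = (9/2)²/3 = 27/4
279/4 ≥ 27/4 → trapezoidal
t_a = (9/2)/3 = 3/2; v_peak = 9/2
d_cruise = 279/4 − 27/4 = 63; t_c = 63/(9/2) = 14
T = 2·3/2 + 14 = 17

t_a=3/2 t_c=14 v_peak=9/2 T=17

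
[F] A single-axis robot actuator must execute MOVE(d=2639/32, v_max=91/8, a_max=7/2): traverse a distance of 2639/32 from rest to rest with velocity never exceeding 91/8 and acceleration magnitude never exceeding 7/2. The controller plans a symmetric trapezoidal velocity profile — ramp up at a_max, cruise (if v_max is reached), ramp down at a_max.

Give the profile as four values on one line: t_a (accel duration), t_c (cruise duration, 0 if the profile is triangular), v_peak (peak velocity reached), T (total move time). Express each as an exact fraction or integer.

v_max²/a_max = (91/8)²/(7/2) = 1183/32
2639/32 ≥ 1183/32 so v_max reached
t_a = (91/8)/(7/2) = 13/4; v_peak = 91/8
d_cruise = 2639/32 − 1183/32 = 91/2; t_c = (91/2)/(91/8) = 4
T = 2·13/4 + 4 = 21/2

t_a=13/4 t_c=4 v_peak=91/8 T=21/2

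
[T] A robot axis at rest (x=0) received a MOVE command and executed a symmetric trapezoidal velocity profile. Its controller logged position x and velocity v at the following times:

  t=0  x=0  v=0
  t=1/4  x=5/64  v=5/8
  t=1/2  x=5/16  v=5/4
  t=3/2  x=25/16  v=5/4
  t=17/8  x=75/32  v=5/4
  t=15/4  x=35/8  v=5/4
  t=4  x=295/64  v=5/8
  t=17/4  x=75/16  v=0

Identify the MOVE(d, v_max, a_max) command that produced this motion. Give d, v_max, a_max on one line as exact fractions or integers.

final state: t=17/4, x=75/16, v=0 → d = 75/16
a_max = (5/8−0)/(1/4−0) = 5/2
max v = 5/4 over t∈[1/2,15/4] → v_max = 5/4
check: 5/4·(1/2+13/4) = 75/16 ✓

d=75/16 v_max=5/4 a_max=5/2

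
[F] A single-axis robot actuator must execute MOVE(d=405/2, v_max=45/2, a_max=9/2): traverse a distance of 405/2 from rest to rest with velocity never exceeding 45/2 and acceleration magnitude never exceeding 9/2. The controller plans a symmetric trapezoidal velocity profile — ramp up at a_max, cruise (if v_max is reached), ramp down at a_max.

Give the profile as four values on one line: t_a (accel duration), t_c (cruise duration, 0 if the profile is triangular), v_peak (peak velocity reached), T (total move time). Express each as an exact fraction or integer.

(v_max)²/a_max = (45/2)²/(9/2) = 225/2
405/2 ≥ 225/2 so v_max reached
t_a = (45/2)/(9/2) = 5; v_peak = 45/2
d_cruise = 405/2 − 225/2 = 90; t_c = 90/(45/2) = 4
T = 2·5 + 4 = 14

t_a=5 t_c=4 v_peak=45/2 T=14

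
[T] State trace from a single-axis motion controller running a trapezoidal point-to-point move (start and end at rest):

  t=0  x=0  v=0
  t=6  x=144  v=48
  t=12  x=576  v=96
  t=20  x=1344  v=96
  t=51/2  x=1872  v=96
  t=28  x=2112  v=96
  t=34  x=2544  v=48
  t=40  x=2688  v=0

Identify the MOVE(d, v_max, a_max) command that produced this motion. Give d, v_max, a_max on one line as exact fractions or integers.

final state: t=40, x=2688, v=0 → d = 2688
a_max = (48−0)/(6−0) = 8
max v = 96 over t∈[12,28] → v_max = 96
check: 96·(12+16) = 2688 ✓

d=2688 v_max=96 a_max=8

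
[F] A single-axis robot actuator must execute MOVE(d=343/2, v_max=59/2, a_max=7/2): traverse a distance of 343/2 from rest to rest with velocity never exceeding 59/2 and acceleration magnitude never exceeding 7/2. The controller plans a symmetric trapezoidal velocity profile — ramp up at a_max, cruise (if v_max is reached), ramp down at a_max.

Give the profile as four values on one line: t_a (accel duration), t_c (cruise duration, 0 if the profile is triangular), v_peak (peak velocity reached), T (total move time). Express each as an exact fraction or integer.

t_a=7 t_c=0 v_peak=49/2 T=14

vₘ²/aₘ = (59/2)²/(7/2) = 3481/14
343/2 < 3481/14 so t_c = 0
v_peak = √(343/2·7/2) = √(2401/4) = 49/2
t_a = (49/2)/(7/2) = 7; t_c = 0
T = 2·7 = 14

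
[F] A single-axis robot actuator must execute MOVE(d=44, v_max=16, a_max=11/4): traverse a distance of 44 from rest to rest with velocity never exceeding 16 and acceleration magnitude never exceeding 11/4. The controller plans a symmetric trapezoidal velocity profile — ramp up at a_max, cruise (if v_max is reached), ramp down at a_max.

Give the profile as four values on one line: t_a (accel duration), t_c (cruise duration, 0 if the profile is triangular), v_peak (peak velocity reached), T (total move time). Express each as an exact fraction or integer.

vₘ²/aₘ = 16²/(11/4) = 1024/11
44 < 1024/11 → triangular
v_peak = √(44·11/4) = √121 = 11
t_a = 11/(11/4) = 4; t_c = 0
T = 2·4 = 8

t_a=4 t_c=0 v_peak=11 T=8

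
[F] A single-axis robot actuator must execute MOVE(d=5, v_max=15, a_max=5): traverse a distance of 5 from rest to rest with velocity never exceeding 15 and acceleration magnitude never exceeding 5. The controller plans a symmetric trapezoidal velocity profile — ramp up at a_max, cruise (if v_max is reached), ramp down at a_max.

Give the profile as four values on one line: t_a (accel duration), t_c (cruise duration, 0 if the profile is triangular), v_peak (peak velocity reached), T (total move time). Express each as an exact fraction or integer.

v_max²/a_max = 15²/5 = 45
5 < 45 ⇒ no cruise
v_peak = √(5·5) = √25 = 5
t_a = 5/5 = 1; t_c = 0
T = 2·1 = 2

t_a=1 t_c=0 v_peak=5 T=2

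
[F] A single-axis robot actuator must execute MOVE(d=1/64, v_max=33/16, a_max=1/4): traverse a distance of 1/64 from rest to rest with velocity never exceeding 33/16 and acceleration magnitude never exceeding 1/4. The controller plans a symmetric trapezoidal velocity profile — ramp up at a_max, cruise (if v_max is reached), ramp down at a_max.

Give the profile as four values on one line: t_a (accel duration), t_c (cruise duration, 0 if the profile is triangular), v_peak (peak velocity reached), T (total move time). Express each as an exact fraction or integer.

t_a=1/4 t_c=0 v_peak=1/16 T=1/2

v_max²/a_max = (33/16)²/(1/4) = 1089/64
1/64 < 1089/64 ⇒ no cruise
v_peak = √(1/64·1/4) = √(1/256) = 1/16
t_a = (1/16)/(1/4) = 1/4; t_c = 0
T = 2·1/4 = 1/2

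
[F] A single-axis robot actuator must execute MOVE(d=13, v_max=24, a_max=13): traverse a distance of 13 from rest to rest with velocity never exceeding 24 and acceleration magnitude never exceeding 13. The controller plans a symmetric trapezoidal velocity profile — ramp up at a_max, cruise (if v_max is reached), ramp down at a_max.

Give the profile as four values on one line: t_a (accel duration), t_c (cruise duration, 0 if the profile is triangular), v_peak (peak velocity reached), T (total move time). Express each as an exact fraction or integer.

v_max²/a_max = 24²/13 = 576/13
13 < 576/13 → triangular
v_peak = √(13·13) = √169 = 13
t_a = 13/13 = 1; t_c = 0
T = 2·1 = 2

t_a=1 t_c=0 v_peak=13 T=2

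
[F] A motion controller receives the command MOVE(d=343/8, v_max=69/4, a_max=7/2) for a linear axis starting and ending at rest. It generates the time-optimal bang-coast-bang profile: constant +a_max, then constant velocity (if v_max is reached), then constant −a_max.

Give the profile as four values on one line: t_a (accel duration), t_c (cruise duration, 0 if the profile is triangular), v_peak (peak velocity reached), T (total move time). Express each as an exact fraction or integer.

t_a=7/2 t_c=0 v_peak=49/4 T=7

vₘ²/aₘ = (69/4)²/(7/2) = 4761/56
343/8 < 4761/56 ⇒ no cruise
v_peak = √(343/8·7/2) = √(2401/16) = 49/4
t_a = (49/4)/(7/2) = 7/2; t_c = 0
T = 2·7/2 = 7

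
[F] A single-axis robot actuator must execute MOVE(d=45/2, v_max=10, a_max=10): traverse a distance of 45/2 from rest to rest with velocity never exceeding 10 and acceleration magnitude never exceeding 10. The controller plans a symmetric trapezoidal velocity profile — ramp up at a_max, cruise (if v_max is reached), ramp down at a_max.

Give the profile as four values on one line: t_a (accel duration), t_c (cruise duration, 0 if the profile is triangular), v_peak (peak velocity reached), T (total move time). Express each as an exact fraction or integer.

v_max²/a_max = 10²/10 = 10
45/2 ≥ 10 ⇒ cruise phase
t_a = 10/10 = 1; v_peak = 10
d_cruise = 45/2 − 10 = 25/2; t_c = (25/2)/10 = 5/4
T = 2·1 + 5/4 = 13/4

t_a=1 t_c=5/4 v_peak=10 T=13/4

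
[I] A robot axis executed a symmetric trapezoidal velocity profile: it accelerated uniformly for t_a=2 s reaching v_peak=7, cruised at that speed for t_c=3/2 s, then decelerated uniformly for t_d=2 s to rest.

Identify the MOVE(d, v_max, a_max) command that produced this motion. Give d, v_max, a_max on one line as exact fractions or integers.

d=49/2 v_max=7 a_max=7/2

a_max = 7/2
d_a = ½·7·2 = 7; d_c = 7·3/2 = 21/2
d = 2·7 + 21/2 = 49/2
t_c = 3/2 > 0 so v_max = 7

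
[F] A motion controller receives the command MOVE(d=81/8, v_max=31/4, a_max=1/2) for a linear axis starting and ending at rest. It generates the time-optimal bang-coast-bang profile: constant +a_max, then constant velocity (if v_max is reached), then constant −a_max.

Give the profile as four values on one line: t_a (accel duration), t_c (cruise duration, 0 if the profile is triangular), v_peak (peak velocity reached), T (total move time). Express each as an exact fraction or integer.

t_a=9/2 t_c=0 v_peak=9/4 T=9

v_max²/a_max = (31/4)²/(1/2) = 961/8
81/8 < 961/8 ⇒ no cruise
v_peak = √(81/8·1/2) = √(81/16) = 9/4
t_a = (9/4)/(1/2) = 9/2; t_c = 0
T = 2·9/2 = 9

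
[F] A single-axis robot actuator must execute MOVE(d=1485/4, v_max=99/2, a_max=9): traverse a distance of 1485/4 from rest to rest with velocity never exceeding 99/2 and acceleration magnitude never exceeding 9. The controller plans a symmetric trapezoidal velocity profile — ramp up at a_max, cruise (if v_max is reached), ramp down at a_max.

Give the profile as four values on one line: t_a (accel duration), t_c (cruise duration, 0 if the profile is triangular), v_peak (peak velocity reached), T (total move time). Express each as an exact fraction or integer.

v_max²/a_max = (99/2)²/9 = 1089/4
1485/4 ≥ 1089/4 so v_max reached
t_a = (99/2)/9 = 11/2; v_peak = 99/2
d_cruise = 1485/4 − 1089/4 = 99; t_c = 99/(99/2) = 2
T = 2·11/2 + 2 = 13

t_a=11/2 t_c=2 v_peak=99/2 T=13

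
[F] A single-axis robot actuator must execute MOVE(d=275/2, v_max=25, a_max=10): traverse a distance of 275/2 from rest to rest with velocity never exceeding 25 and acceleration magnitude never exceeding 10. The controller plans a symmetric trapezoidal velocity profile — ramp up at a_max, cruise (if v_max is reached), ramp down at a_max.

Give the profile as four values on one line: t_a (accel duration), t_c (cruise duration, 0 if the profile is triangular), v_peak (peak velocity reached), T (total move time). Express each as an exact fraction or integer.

t_a=5/2 t_c=3 v_peak=25 T=8

(v_max)²/a_max = 25²/10 = 125/2
275/2 ≥ 125/2 → trapezoidal
t_a = 25/10 = 5/2; v_peak = 25
d_cruise = 275/2 − 125/2 = 75; t_c = 75/25 = 3
T = 2·5/2 + 3 = 8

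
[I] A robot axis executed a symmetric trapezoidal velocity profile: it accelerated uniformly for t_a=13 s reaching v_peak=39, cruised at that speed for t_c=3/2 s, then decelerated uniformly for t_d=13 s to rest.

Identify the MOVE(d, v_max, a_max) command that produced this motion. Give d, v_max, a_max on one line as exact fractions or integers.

a_max = 39/13 = 3
d_a = ½·39·13 = 507/2; d_c = 39·3/2 = 117/2
d = 2·507/2 + 117/2 = 1131/2
t_c = 3/2 > 0 so v_max = 39

d=1131/2 v_max=39 a_max=3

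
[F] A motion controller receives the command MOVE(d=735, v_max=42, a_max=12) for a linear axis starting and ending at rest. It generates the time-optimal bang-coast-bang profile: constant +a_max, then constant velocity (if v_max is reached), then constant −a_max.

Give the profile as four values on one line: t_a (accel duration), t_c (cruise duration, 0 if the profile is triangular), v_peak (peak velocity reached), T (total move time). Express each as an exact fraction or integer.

t_a=7/2 t_c=14 v_peak=42 T=21

vₘ²/aₘ = 42²/12 = 147
735 ≥ 147 ⇒ cruise phase
t_a = 42/12 = 7/2; v_peak = 42
d_cruise = 735 − 147 = 588; t_c = 588/42 = 14
T = 2·7/2 + 14 = 21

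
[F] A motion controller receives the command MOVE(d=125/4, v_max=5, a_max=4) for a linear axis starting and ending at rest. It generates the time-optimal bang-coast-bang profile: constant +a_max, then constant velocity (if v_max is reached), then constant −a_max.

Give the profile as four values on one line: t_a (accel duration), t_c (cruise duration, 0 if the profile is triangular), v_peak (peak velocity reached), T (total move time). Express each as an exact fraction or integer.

t_a=5/4 t_c=5 v_peak=5 T=15/2

(v_max)²/a_max = 5²/4 = 25/4
125/4 ≥ 25/4 so v_max reached
t_a = 5/4; v_peak = 5
d_cruise = 125/4 − 25/4 = 25; t_c = 25/5 = 5
T = 2·5/4 + 5 = 15/2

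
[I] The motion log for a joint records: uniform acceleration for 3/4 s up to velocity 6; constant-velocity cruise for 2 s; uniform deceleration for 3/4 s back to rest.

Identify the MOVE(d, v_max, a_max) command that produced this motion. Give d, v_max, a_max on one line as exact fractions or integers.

a_max = 6/(3/4) = 8
d_a = ½·6·3/4 = 9/4; d_c = 6·2 = 12
d = 2·9/4 + 12 = 33/2
t_c = 2 > 0 so v_max = 6

d=33/2 v_max=6 a_max=8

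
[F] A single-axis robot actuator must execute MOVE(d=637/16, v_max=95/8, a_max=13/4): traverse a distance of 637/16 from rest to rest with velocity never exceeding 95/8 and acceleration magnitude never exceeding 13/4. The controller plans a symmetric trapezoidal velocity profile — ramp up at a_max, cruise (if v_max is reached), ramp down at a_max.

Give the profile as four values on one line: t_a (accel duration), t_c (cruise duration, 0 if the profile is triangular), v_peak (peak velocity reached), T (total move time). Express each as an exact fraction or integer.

t_a=7/2 t_c=0 v_peak=91/8 T=7

(v_max)²/a_max = (95/8)²/(13/4) = 9025/208
637/16 < 9025/208 so t_c = 0
v_peak = √(637/16·13/4) = √(8281/64) = 91/8
t_a = (91/8)/(13/4) = 7/2; t_c = 0
T = 2·7/2 = 7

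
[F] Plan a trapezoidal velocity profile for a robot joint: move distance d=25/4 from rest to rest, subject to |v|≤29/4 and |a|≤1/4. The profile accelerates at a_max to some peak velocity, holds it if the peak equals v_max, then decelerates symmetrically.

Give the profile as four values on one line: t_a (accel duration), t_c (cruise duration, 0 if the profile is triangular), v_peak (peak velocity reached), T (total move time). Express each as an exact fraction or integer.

t_a=5 t_c=0 v_peak=5/4 T=10

v_max²/a_max = (29/4)²/(1/4) = 841/4
25/4 < 841/4 so t_c = 0
v_peak = √(25/4·1/4) = √(25/16) = 5/4
t_a = (5/4)/(1/4) = 5; t_c = 0
T = 2·5 = 10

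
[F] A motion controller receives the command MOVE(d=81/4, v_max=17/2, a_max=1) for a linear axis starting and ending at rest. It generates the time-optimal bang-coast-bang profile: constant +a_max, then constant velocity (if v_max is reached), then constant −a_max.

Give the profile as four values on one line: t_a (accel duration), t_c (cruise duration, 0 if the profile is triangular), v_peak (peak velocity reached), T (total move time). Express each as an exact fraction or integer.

t_a=9/2 t_c=0 v_peak=9/2 T=9

(v_max)²/a_max = (17/2)²/1 = 289/4
81/4 < 289/4 → triangular
v_peak = √(81/4·1) = √(81/4) = 9/2
t_a = (9/2)/1 = 9/2; t_c = 0
T = 2·9/2 = 9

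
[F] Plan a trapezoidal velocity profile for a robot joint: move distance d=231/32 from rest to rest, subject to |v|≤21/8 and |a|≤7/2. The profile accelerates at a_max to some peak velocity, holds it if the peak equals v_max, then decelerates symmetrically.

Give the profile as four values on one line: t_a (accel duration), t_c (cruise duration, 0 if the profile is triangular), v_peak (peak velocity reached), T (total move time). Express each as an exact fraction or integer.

vₘ²/aₘ = (21/8)²/(7/2) = 63/32
231/32 ≥ 63/32 → trapezoidal
t_a = (21/8)/(7/2) = 3/4; v_peak = 21/8
d_cruise = 231/32 − 63/32 = 21/4; t_c = (21/4)/(21/8) = 2
T = 2·3/4 + 2 = 7/2

t_a=3/4 t_c=2 v_peak=21/8 T=7/2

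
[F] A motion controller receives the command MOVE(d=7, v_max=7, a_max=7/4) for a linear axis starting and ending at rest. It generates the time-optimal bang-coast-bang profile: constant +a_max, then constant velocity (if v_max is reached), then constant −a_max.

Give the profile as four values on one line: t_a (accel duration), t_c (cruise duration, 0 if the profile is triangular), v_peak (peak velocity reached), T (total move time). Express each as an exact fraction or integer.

v_max²/a_max = 7²/(7/4) = 28
7 < 28 so t_c = 0
v_peak = √(7·7/4) = √(49/4) = 7/2
t_a = (7/2)/(7/4) = 2; t_c = 0
T = 2·2 = 4

t_a=2 t_c=0 v_peak=7/2 T=4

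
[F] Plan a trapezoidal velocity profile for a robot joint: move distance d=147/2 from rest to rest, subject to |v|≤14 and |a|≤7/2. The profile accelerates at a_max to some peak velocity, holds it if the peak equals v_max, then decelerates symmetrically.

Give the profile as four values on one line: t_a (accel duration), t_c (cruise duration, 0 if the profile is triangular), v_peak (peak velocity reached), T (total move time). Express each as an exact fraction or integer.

t_a=4 t_c=5/4 v_peak=14 T=37/4

vₘ²/aₘ = 14²/(7/2) = 56
147/2 ≥ 56 → trapezoidal
t_a = 14/(7/2) = 4; v_peak = 14
d_cruise = 147/2 − 56 = 35/2; t_c = (35/2)/14 = 5/4
T = 2·4 + 5/4 = 37/4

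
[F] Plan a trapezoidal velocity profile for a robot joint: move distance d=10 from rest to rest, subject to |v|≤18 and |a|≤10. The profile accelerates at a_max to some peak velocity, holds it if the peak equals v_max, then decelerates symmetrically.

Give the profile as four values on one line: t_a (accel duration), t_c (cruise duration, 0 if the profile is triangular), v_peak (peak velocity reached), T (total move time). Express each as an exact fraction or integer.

t_a=1 t_c=0 v_peak=10 T=2

v_max²/a_max = 18²/10 = 162/5
10 < 162/5 ⇒ no cruise
v_peak = √(10·10) = √100 = 10
t_a = 10/10 = 1; t_c = 0
T = 2·1 = 2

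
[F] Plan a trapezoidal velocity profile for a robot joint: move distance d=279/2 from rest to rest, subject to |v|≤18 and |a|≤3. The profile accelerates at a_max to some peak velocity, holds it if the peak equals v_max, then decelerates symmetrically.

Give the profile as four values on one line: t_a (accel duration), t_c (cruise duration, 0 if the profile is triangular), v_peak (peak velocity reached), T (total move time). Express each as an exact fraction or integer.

v_max²/a_max = 18²/3 = 108
279/2 ≥ 108 so v_max reached
t_a = 18/3 = 6; v_peak = 18
d_cruise = 279/2 − 108 = 63/2; t_c = (63/2)/18 = 7/4
T = 2·6 + 7/4 = 55/4

t_a=6 t_c=7/4 v_peak=18 T=55/4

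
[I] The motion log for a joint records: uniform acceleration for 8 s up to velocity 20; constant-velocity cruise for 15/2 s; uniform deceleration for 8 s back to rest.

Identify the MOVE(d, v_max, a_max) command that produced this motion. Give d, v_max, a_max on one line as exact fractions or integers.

a_max = 20/8 = 5/2
d_a = ½·20·8 = 80; d_c = 20·15/2 = 150
d = 2·80 + 150 = 310
t_c = 15/2 > 0 so v_max = 20

d=310 v_max=20 a_max=5/2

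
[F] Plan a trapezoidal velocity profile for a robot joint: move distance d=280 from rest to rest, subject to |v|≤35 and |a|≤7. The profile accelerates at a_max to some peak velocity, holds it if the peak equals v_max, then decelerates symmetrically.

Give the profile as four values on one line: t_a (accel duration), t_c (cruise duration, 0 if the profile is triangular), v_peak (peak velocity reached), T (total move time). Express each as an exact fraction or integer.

v_max²/a_max = 35²/7 = 175
280 ≥ 175 → trapezoidal
t_a = 35/7 = 5; v_peak = 35
d_cruise = 280 − 175 = 105; t_c = 105/35 = 3
T = 2·5 + 3 = 13

t_a=5 t_c=3 v_peak=35 T=13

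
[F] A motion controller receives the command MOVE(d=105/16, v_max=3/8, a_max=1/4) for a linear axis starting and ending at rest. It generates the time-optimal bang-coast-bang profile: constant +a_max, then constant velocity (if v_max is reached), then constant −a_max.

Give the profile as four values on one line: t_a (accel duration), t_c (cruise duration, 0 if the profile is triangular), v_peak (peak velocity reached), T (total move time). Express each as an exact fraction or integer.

(v_max)²/a_max = (3/8)²/(1/4) = 9/16
105/16 ≥ 9/16 so v_max reached
t_a = (3/8)/(1/4) = 3/2; v_peak = 3/8
d_cruise = 105/16 − 9/16 = 6; t_c = 6/(3/8) = 16
T = 2·3/2 + 16 = 19

t_a=3/2 t_c=16 v_peak=3/8 T=19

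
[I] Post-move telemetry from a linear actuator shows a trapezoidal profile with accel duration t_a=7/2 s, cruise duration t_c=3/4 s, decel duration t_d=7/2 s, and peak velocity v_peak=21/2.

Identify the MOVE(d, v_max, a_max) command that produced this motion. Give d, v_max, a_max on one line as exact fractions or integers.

a_max = (21/2)/(7/2) = 3
d_a = ½·21/2·7/2 = 147/8; d_c = 21/2·3/4 = 63/8
d = 2·147/8 + 63/8 = 357/8
t_c = 3/4 > 0 ⇒ limit active, v_max = 21/2

d=357/8 v_max=21/2 a_max=3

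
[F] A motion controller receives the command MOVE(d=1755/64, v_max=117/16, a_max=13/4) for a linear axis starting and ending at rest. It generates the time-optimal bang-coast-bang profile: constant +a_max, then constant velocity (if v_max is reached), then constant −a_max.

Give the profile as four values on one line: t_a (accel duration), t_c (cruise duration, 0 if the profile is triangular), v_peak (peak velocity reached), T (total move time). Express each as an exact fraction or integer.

t_a=9/4 t_c=3/2 v_peak=117/16 T=6

(v_max)²/a_max = (117/16)²/(13/4) = 1053/64
1755/64 ≥ 1053/64 ⇒ cruise phase
t_a = (117/16)/(13/4) = 9/4; v_peak = 117/16
d_cruise = 1755/64 − 1053/64 = 351/32; t_c = (351/32)/(117/16) = 3/2
T = 2·9/4 + 3/2 = 6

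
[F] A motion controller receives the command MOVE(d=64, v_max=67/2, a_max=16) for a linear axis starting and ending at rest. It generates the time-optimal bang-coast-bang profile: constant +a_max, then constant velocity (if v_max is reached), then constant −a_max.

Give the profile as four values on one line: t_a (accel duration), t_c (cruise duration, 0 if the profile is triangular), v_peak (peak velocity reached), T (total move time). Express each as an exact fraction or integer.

v_max²/a_max = (67/2)²/16 = 4489/64
64 < 4489/64 ⇒ no cruise
v_peak = √(64·16) = √1024 = 32
t_a = 32/16 = 2; t_c = 0
T = 2·2 = 4

t_a=2 t_c=0 v_peak=32 T=4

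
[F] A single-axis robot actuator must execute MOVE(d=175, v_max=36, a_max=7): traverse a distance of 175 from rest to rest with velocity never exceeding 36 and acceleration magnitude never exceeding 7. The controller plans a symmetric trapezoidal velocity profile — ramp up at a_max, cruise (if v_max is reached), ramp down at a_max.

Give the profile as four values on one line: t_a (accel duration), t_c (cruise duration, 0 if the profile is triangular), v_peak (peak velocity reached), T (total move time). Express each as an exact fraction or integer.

v_max²/a_max = 36²/7 = 1296/7
175 < 1296/7 so t_c = 0
v_peak = √(175·7) = √1225 = 35
t_a = 35/7 = 5; t_c = 0
T = 2·5 = 10

t_a=5 t_c=0 v_peak=35 T=10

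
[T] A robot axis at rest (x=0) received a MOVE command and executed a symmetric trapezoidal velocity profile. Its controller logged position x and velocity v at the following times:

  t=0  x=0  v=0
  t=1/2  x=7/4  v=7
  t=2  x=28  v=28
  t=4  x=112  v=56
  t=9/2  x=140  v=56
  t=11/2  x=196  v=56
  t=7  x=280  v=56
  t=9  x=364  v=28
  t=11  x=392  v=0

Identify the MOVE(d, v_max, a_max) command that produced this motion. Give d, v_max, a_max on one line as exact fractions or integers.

final state: t=11, x=392, v=0 → d = 392
a_max = (7−0)/(1/2−0) = 14
max v = 56 over t∈[4,7] → v_max = 56
check: 56·(4+3) = 392 ✓

d=392 v_max=56 a_max=14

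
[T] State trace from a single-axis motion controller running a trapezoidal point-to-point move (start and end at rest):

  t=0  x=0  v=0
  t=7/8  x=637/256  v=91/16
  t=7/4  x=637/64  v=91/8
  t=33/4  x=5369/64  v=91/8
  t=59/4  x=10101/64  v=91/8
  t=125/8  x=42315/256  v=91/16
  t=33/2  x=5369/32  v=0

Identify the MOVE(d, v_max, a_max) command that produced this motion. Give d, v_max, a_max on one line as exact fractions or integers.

final state: t=33/2, x=5369/32, v=0 → d = 5369/32
a_max = (91/16−0)/(7/8−0) = 13/2
max v = 91/8 over t∈[7/4,59/4] → v_max = 91/8
check: 91/8·(7/4+13) = 5369/32 ✓

d=5369/32 v_max=91/8 a_max=13/2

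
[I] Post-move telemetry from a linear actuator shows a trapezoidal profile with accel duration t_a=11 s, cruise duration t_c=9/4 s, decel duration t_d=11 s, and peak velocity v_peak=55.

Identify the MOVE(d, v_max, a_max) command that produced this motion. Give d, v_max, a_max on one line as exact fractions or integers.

d=2915/4 v_max=55 a_max=5

a_max = 55/11 = 5
d_a = ½·55·11 = 605/2; d_c = 55·9/4 = 495/4
d = 2·605/2 + 495/4 = 2915/4
t_c = 9/4 > 0 so v_max = 55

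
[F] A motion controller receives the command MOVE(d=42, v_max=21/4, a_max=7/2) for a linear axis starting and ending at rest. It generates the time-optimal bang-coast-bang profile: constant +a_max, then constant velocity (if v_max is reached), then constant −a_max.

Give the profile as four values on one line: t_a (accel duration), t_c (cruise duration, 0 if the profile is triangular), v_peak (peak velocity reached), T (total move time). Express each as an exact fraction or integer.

(v_max)²/a_max = (21/4)²/(7/2) = 63/8
42 ≥ 63/8 ⇒ cruise phase
t_a = (21/4)/(7/2) = 3/2; v_peak = 21/4
d_cruise = 42 − 63/8 = 273/8; t_c = (273/8)/(21/4) = 13/2
T = 2·3/2 + 13/2 = 19/2

t_a=3/2 t_c=13/2 v_peak=21/4 T=19/2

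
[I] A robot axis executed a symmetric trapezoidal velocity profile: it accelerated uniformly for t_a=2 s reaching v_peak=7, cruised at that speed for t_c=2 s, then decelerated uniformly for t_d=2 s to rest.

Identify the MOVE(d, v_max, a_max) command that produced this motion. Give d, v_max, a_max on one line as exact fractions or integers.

d=28 v_max=7 a_max=7/2

a_max = 7/2
d_a = ½·7·2 = 7; d_c = 7·2 = 14
d = 2·7 + 14 = 28
t_c = 2 > 0 so v_max = 7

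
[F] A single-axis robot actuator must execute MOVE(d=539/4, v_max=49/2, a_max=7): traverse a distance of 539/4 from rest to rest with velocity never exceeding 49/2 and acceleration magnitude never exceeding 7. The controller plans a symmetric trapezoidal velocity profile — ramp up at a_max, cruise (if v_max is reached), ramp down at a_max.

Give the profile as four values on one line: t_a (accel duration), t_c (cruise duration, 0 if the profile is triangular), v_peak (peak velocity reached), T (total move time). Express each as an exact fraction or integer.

(v_max)²/a_max = (49/2)²/7 = 343/4
539/4 ≥ 343/4 → trapezoidal
t_a = (49/2)/7 = 7/2; v_peak = 49/2
d_cruise = 539/4 − 343/4 = 49; t_c = 49/(49/2) = 2
T = 2·7/2 + 2 = 9

t_a=7/2 t_c=2 v_peak=49/2 T=9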